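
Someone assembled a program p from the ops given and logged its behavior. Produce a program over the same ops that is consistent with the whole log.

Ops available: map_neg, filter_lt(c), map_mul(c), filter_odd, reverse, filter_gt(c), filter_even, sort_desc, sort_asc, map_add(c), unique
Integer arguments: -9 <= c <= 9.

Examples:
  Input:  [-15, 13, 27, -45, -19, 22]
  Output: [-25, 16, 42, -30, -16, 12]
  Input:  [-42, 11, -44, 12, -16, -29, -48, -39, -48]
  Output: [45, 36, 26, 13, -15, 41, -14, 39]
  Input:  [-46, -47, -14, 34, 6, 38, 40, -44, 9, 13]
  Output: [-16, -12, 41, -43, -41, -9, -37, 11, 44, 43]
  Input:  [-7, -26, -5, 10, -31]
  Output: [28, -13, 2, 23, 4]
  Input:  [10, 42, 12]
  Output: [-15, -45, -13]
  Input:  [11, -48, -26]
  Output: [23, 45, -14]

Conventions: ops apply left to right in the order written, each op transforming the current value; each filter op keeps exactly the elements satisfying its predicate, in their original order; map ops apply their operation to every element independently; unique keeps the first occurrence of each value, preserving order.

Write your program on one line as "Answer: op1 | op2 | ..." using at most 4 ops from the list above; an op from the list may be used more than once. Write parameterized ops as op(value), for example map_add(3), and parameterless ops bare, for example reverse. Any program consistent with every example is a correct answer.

map_neg | reverse | map_add(-3) | unique

Check, running the answer program on each example:
  [-15, 13, 27, -45, -19, 22] -> [15, -13, -27, 45, 19, -22] -> [-22, 19, 45, -27, -13, 15] -> [-25, 16, 42, -30, -16, 12] -> [-25, 16, 42, -30, -16, 12]
  [-42, 11, -44, 12, -16, -29, -48, -39, -48] -> [42, -11, 44, -12, 16, 29, 48, 39, 48] -> [48, 39, 48, 29, 16, -12, 44, -11, 42] -> [45, 36, 45, 26, 13, -15, 41, -14, 39] -> [45, 36, 26, 13, -15, 41, -14, 39]
  [-46, -47, -14, 34, 6, 38, 40, -44, 9, 13] -> [46, 47, 14, -34, -6, -38, -40, 44, -9, -13] -> [-13, -9, 44, -40, -38, -6, -34, 14, 47, 46] -> [-16, -12, 41, -43, -41, -9, -37, 11, 44, 43] -> [-16, -12, 41, -43, -41, -9, -37, 11, 44, 43]
  [-7, -26, -5, 10, -31] -> [7, 26, 5, -10, 31] -> [31, -10, 5, 26, 7] -> [28, -13, 2, 23, 4] -> [28, -13, 2, 23, 4]
  [10, 42, 12] -> [-10, -42, -12] -> [-12, -42, -10] -> [-15, -45, -13] -> [-15, -45, -13]
  [11, -48, -26] -> [-11, 48, 26] -> [26, 48, -11] -> [23, 45, -14] -> [23, 45, -14]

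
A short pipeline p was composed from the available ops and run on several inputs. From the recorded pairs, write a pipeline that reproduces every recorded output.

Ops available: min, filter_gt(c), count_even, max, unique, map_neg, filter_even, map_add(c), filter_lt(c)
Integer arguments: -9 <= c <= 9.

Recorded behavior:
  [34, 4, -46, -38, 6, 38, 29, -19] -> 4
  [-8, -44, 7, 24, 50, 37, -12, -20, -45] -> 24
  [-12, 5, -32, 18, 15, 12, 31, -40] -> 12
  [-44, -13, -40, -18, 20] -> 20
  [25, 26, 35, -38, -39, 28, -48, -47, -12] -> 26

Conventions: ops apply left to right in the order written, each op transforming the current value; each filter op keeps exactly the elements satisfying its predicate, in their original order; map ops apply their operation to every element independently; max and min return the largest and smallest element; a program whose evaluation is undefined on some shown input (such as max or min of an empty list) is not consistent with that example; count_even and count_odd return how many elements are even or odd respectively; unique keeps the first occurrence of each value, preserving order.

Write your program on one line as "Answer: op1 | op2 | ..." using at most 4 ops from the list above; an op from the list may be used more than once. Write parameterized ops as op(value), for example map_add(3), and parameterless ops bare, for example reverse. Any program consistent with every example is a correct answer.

filter_gt(-5) | filter_even | min

Check, running the answer program on each example:
  [34, 4, -46, -38, 6, 38, 29, -19] -> [34, 4, 6, 38, 29] -> [34, 4, 6, 38] -> 4
  [-8, -44, 7, 24, 50, 37, -12, -20, -45] -> [7, 24, 50, 37] -> [24, 50] -> 24
  [-12, 5, -32, 18, 15, 12, 31, -40] -> [5, 18, 15, 12, 31] -> [18, 12] -> 12
  [-44, -13, -40, -18, 20] -> [20] -> [20] -> 20
  [25, 26, 35, -38, -39, 28, -48, -47, -12] -> [25, 26, 35, 28] -> [26, 28] -> 26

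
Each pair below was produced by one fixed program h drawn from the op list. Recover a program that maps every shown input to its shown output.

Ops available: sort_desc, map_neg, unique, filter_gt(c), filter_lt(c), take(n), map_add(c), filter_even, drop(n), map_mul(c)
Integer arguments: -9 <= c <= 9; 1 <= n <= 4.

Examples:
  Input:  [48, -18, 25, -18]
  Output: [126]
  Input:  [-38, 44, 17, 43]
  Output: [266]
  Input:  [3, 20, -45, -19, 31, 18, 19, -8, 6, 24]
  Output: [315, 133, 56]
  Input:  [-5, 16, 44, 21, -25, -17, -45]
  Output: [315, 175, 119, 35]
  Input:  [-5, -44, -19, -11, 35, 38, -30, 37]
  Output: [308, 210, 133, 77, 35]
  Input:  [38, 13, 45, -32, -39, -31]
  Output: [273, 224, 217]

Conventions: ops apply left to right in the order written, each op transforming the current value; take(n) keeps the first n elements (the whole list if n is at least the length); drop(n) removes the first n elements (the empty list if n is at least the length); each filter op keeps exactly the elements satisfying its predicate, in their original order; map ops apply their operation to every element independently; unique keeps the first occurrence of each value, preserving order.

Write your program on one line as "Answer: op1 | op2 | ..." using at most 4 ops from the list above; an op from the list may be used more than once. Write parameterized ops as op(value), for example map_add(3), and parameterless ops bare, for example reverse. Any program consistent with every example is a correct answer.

filter_lt(-4) | unique | map_mul(-7) | sort_desc

Check, running the answer program on each example:
  [48, -18, 25, -18] -> [-18, -18] -> [-18] -> [126] -> [126]
  [-38, 44, 17, 43] -> [-38] -> [-38] -> [266] -> [266]
  [3, 20, -45, -19, 31, 18, 19, -8, 6, 24] -> [-45, -19, -8] -> [-45, -19, -8] -> [315, 133, 56] -> [315, 133, 56]
  [-5, 16, 44, 21, -25, -17, -45] -> [-5, -25, -17, -45] -> [-5, -25, -17, -45] -> [35, 175, 119, 315] -> [315, 175, 119, 35]
  [-5, -44, -19, -11, 35, 38, -30, 37] -> [-5, -44, -19, -11, -30] -> [-5, -44, -19, -11, -30] -> [35, 308, 133, 77, 210] -> [308, 210, 133, 77, 35]
  [38, 13, 45, -32, -39, -31] -> [-32, -39, -31] -> [-32, -39, -31] -> [224, 273, 217] -> [273, 224, 217]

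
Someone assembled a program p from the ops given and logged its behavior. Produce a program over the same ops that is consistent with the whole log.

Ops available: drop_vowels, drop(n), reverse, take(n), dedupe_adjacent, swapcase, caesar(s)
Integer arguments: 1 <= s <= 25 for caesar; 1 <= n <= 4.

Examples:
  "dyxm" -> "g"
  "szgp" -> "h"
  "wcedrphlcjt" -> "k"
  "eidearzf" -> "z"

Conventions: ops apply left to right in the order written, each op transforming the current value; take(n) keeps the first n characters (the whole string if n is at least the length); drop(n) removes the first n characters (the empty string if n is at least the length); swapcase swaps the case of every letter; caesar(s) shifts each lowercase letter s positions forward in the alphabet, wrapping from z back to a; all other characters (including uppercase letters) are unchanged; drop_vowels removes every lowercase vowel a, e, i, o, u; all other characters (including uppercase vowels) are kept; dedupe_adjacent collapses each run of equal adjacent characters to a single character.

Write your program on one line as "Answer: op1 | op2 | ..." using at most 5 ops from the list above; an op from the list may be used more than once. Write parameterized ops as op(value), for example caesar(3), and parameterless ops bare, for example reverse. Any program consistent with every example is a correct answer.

drop_vowels | drop(1) | caesar(8) | take(1)

Check, running the answer program on each example:
  "dyxm" -> "dyxm" -> "yxm" -> "gfu" -> "g"
  "szgp" -> "szgp" -> "zgp" -> "hox" -> "h"
  "wcedrphlcjt" -> "wcdrphlcjt" -> "cdrphlcjt" -> "klzxptkrb" -> "k"
  "eidearzf" -> "drzf" -> "rzf" -> "zhn" -> "z"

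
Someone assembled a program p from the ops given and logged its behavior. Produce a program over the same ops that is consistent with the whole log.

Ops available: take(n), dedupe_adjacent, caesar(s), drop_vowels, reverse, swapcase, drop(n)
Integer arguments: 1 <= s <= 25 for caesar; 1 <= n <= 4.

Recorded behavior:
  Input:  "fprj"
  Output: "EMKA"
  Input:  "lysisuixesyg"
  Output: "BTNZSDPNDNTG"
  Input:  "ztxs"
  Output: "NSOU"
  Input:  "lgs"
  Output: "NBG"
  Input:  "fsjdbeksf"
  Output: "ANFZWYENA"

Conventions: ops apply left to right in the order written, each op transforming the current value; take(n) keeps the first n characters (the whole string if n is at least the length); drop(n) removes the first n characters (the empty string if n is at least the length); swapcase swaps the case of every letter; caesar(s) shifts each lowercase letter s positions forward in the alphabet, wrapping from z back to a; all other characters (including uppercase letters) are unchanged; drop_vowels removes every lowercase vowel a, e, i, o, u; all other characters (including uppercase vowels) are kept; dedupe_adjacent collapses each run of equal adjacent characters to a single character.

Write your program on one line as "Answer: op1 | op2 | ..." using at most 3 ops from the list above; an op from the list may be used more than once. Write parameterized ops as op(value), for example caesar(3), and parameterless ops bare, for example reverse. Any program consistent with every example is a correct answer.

caesar(21) | swapcase | reverse

Check, running the answer program on each example:
  "fprj" -> "akme" -> "AKME" -> "EMKA"
  "lysisuixesyg" -> "gtndnpdszntb" -> "GTNDNPDSZNTB" -> "BTNZSDPNDNTG"
  "ztxs" -> "uosn" -> "UOSN" -> "NSOU"
  "lgs" -> "gbn" -> "GBN" -> "NBG"
  "fsjdbeksf" -> "aneywzfna" -> "ANEYWZFNA" -> "ANFZWYENA"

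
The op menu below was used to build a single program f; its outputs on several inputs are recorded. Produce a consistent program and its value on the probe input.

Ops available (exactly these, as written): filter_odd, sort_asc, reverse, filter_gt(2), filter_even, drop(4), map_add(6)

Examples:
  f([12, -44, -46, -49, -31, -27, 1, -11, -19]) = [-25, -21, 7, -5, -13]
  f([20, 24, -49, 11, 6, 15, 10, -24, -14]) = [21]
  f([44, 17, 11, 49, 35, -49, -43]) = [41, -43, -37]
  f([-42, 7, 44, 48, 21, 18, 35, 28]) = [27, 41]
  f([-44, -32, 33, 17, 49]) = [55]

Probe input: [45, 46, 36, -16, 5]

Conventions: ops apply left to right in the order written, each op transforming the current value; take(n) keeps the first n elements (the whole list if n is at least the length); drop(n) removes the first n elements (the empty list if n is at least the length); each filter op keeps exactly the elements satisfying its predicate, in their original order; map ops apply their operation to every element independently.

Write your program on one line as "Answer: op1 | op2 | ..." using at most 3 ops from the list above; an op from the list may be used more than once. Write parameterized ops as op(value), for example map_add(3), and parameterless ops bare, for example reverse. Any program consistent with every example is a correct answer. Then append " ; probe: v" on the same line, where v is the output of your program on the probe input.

map_add(6) | drop(4) | filter_odd ; probe: [11]

Check, running the answer program on each example:
  [12, -44, -46, -49, -31, -27, 1, -11, -19] -> [18, -38, -40, -43, -25, -21, 7, -5, -13] -> [-25, -21, 7, -5, -13] -> [-25, -21, 7, -5, -13]
  [20, 24, -49, 11, 6, 15, 10, -24, -14] -> [26, 30, -43, 17, 12, 21, 16, -18, -8] -> [12, 21, 16, -18, -8] -> [21]
  [44, 17, 11, 49, 35, -49, -43] -> [50, 23, 17, 55, 41, -43, -37] -> [41, -43, -37] -> [41, -43, -37]
  [-42, 7, 44, 48, 21, 18, 35, 28] -> [-36, 13, 50, 54, 27, 24, 41, 34] -> [27, 24, 41, 34] -> [27, 41]
  [-44, -32, 33, 17, 49] -> [-38, -26, 39, 23, 55] -> [55] -> [55]
  probe: [45, 46, 36, -16, 5] -> [51, 52, 42, -10, 11] -> [11] -> [11]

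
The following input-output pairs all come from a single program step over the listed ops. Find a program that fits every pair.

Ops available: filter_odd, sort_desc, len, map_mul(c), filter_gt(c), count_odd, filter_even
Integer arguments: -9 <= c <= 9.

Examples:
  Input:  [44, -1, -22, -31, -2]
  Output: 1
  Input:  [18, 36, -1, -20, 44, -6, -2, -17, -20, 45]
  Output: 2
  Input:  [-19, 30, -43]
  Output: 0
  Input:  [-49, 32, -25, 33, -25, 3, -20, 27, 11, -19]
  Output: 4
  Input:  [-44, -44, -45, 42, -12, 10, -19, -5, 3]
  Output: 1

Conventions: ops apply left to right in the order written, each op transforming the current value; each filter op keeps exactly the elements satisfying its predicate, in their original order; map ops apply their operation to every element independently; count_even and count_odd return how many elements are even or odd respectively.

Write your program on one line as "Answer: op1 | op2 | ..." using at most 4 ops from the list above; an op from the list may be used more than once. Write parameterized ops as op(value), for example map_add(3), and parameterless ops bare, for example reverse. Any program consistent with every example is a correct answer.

filter_odd | filter_gt(-2) | count_odd

Check, running the answer program on each example:
  [44, -1, -22, -31, -2] -> [-1, -31] -> [-1] -> 1
  [18, 36, -1, -20, 44, -6, -2, -17, -20, 45] -> [-1, -17, 45] -> [-1, 45] -> 2
  [-19, 30, -43] -> [-19, -43] -> [] -> 0
  [-49, 32, -25, 33, -25, 3, -20, 27, 11, -19] -> [-49, -25, 33, -25, 3, 27, 11, -19] -> [33, 3, 27, 11] -> 4
  [-44, -44, -45, 42, -12, 10, -19, -5, 3] -> [-45, -19, -5, 3] -> [3] -> 1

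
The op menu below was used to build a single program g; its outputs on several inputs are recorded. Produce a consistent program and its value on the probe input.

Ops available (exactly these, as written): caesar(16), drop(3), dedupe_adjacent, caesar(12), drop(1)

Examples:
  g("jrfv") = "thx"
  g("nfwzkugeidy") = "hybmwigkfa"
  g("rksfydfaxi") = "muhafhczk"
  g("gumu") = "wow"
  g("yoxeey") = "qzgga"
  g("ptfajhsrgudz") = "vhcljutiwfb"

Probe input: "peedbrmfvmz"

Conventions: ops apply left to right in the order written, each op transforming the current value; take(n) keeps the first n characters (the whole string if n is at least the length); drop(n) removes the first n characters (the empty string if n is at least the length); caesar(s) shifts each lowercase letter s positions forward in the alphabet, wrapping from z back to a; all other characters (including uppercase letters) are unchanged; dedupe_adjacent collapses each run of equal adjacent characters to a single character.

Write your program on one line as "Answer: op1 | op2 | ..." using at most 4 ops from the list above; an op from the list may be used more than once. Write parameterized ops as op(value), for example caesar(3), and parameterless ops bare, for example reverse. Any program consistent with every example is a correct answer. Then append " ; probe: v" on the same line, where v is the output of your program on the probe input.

drop(1) | caesar(12) | caesar(16) ; probe: "ggfdtohxob"

Check, running the answer program on each example:
  "jrfv" -> "rfv" -> "drh" -> "thx"
  "nfwzkugeidy" -> "fwzkugeidy" -> "rilwgsqupk" -> "hybmwigkfa"
  "rksfydfaxi" -> "ksfydfaxi" -> "werkprmju" -> "muhafhczk"
  "gumu" -> "umu" -> "gyg" -> "wow"
  "yoxeey" -> "oxeey" -> "ajqqk" -> "qzgga"
  "ptfajhsrgudz" -> "tfajhsrgudz" -> "frmvtedsgpl" -> "vhcljutiwfb"
  probe: "peedbrmfvmz" -> "eedbrmfvmz" -> "qqpndyrhyl" -> "ggfdtohxob"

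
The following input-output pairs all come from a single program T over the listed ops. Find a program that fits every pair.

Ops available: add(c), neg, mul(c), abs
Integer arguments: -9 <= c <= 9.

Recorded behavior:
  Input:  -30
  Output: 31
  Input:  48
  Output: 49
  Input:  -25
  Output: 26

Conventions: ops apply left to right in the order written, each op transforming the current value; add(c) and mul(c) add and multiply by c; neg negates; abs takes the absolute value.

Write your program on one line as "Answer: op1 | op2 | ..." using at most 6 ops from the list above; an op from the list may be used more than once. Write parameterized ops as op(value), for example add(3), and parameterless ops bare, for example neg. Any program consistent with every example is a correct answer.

abs | neg | add(-3) | neg | add(-2)

Check, running the answer program on each example:
  -30 -> 30 -> -30 -> -33 -> 33 -> 31
  48 -> 48 -> -48 -> -51 -> 51 -> 49
  -25 -> 25 -> -25 -> -28 -> 28 -> 26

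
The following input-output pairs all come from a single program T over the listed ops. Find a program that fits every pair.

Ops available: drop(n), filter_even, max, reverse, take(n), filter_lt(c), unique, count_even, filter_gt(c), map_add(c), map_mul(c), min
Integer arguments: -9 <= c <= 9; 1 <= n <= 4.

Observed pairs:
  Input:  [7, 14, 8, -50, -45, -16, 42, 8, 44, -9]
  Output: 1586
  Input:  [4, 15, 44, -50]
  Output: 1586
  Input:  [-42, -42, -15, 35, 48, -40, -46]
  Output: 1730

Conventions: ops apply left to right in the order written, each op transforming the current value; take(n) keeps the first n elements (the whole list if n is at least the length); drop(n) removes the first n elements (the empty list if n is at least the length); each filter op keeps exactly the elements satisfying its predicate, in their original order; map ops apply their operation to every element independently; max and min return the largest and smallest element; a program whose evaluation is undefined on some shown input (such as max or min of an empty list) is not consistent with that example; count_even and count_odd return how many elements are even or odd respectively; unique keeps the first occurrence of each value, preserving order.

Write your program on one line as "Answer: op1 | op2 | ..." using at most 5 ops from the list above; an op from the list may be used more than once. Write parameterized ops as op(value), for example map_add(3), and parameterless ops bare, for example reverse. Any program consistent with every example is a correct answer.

map_mul(9) | map_mul(4) | map_add(2) | max

Check, running the answer program on each example:
  [7, 14, 8, -50, -45, -16, 42, 8, 44, -9] -> [63, 126, 72, -450, -405, -144, 378, 72, 396, -81] -> [252, 504, 288, -1800, -1620, -576, 1512, 288, 1584, -324] -> [254, 506, 290, -1798, -1618, -574, 1514, 290, 1586, -322] -> 1586
  [4, 15, 44, -50] -> [36, 135, 396, -450] -> [144, 540, 1584, -1800] -> [146, 542, 1586, -1798] -> 1586
  [-42, -42, -15, 35, 48, -40, -46] -> [-378, -378, -135, 315, 432, -360, -414] -> [-1512, -1512, -540, 1260, 1728, -1440, -1656] -> [-1510, -1510, -538, 1262, 1730, -1438, -1654] -> 1730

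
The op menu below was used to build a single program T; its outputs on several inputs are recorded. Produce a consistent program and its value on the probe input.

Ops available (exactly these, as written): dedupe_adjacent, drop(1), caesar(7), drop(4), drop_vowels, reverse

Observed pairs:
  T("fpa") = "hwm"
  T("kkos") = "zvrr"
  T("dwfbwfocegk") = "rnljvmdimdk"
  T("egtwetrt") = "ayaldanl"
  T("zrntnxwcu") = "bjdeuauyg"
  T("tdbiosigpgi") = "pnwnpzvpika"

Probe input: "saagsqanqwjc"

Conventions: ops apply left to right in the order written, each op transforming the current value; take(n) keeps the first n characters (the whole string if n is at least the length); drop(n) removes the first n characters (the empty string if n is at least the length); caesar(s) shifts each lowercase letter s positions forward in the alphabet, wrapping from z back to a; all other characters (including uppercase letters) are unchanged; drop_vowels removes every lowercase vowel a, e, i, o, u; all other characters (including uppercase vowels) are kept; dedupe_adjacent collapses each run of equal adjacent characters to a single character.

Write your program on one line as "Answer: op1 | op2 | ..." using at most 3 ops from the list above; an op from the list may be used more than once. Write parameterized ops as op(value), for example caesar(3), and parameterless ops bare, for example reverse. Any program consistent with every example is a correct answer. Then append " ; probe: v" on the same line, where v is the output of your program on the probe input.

reverse | caesar(7) ; probe: "jqdxuhxznhhz"

Check, running the answer program on each example:
  "fpa" -> "apf" -> "hwm"
  "kkos" -> "sokk" -> "zvrr"
  "dwfbwfocegk" -> "kgecofwbfwd" -> "rnljvmdimdk"
  "egtwetrt" -> "trtewtge" -> "ayaldanl"
  "zrntnxwcu" -> "ucwxntnrz" -> "bjdeuauyg"
  "tdbiosigpgi" -> "igpgisoibdt" -> "pnwnpzvpika"
  probe: "saagsqanqwjc" -> "cjwqnaqsgaas" -> "jqdxuhxznhhz"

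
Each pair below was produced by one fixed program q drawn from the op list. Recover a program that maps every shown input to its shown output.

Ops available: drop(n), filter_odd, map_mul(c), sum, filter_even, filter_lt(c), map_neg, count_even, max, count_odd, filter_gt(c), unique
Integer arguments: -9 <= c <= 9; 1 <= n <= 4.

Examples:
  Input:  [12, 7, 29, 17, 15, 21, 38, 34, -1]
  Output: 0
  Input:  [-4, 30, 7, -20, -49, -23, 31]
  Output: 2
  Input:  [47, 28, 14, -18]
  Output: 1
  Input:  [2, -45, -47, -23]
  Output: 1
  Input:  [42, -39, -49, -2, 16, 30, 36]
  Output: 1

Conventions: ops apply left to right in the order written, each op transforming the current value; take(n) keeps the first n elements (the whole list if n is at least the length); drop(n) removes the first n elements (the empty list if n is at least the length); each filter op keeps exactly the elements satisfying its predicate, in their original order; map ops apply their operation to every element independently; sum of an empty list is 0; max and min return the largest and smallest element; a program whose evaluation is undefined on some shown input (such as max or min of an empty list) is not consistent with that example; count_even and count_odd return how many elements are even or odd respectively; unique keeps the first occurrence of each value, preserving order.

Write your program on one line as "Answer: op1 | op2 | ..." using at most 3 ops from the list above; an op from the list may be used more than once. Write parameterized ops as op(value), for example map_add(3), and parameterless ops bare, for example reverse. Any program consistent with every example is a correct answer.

map_neg | filter_gt(-3) | count_even

Check, running the answer program on each example:
  [12, 7, 29, 17, 15, 21, 38, 34, -1] -> [-12, -7, -29, -17, -15, -21, -38, -34, 1] -> [1] -> 0
  [-4, 30, 7, -20, -49, -23, 31] -> [4, -30, -7, 20, 49, 23, -31] -> [4, 20, 49, 23] -> 2
  [47, 28, 14, -18] -> [-47, -28, -14, 18] -> [18] -> 1
  [2, -45, -47, -23] -> [-2, 45, 47, 23] -> [-2, 45, 47, 23] -> 1
  [42, -39, -49, -2, 16, 30, 36] -> [-42, 39, 49, 2, -16, -30, -36] -> [39, 49, 2] -> 1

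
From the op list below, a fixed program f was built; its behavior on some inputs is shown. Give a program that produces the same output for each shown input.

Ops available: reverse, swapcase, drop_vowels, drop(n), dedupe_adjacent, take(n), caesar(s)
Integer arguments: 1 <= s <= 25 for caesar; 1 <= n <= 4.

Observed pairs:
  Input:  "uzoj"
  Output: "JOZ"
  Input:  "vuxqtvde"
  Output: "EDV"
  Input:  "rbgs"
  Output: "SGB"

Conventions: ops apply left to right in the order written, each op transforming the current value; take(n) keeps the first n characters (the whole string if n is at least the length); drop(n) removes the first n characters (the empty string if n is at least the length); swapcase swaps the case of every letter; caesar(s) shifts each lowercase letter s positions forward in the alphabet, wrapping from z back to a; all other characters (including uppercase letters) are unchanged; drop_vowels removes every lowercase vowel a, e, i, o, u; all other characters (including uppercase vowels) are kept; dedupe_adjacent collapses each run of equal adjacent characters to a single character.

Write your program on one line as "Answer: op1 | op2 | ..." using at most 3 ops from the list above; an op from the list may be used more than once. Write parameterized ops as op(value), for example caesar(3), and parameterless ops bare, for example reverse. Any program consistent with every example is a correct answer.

reverse | swapcase | take(3)

Check, running the answer program on each example:
  "uzoj" -> "jozu" -> "JOZU" -> "JOZ"
  "vuxqtvde" -> "edvtqxuv" -> "EDVTQXUV" -> "EDV"
  "rbgs" -> "sgbr" -> "SGBR" -> "SGB"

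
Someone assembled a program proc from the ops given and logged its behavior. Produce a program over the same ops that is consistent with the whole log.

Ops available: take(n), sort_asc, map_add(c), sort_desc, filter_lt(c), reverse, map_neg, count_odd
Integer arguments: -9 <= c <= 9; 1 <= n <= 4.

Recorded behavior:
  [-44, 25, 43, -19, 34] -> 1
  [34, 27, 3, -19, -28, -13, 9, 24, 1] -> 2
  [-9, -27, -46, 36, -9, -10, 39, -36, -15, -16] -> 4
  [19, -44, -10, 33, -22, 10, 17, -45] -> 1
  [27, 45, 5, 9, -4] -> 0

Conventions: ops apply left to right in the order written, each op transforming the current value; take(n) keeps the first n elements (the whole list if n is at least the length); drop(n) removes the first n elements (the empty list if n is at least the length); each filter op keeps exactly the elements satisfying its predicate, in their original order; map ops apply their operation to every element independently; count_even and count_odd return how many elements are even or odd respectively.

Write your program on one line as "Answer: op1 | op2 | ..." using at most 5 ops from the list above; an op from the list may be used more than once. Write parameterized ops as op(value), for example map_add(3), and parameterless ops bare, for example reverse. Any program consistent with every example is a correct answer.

filter_lt(-7) | map_neg | sort_desc | sort_asc | count_odd

Check, running the answer program on each example:
  [-44, 25, 43, -19, 34] -> [-44, -19] -> [44, 19] -> [44, 19] -> [19, 44] -> 1
  [34, 27, 3, -19, -28, -13, 9, 24, 1] -> [-19, -28, -13] -> [19, 28, 13] -> [28, 19, 13] -> [13, 19, 28] -> 2
  [-9, -27, -46, 36, -9, -10, 39, -36, -15, -16] -> [-9, -27, -46, -9, -10, -36, -15, -16] -> [9, 27, 46, 9, 10, 36, 15, 16] -> [46, 36, 27, 16, 15, 10, 9, 9] -> [9, 9, 10, 15, 16, 27, 36, 46] -> 4
  [19, -44, -10, 33, -22, 10, 17, -45] -> [-44, -10, -22, -45] -> [44, 10, 22, 45] -> [45, 44, 22, 10] -> [10, 22, 44, 45] -> 1
  [27, 45, 5, 9, -4] -> [] -> [] -> [] -> [] -> 0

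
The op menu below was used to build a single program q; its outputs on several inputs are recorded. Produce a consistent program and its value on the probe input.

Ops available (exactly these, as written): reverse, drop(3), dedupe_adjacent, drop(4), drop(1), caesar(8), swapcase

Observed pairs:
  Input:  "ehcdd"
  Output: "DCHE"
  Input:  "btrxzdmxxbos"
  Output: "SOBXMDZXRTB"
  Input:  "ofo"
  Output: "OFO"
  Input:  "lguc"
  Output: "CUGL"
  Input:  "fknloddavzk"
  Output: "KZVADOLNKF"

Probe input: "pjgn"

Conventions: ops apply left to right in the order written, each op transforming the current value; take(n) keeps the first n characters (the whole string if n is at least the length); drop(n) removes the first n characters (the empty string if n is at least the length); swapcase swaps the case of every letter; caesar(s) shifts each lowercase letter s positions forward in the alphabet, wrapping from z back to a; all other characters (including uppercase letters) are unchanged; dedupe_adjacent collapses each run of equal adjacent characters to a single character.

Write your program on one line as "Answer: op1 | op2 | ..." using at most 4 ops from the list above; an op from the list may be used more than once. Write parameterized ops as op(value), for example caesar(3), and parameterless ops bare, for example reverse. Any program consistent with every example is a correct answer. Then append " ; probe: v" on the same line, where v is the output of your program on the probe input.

reverse | dedupe_adjacent | swapcase ; probe: "NGJP"

Check, running the answer program on each example:
  "ehcdd" -> "ddche" -> "dche" -> "DCHE"
  "btrxzdmxxbos" -> "sobxxmdzxrtb" -> "sobxmdzxrtb" -> "SOBXMDZXRTB"
  "ofo" -> "ofo" -> "ofo" -> "OFO"
  "lguc" -> "cugl" -> "cugl" -> "CUGL"
  "fknloddavzk" -> "kzvaddolnkf" -> "kzvadolnkf" -> "KZVADOLNKF"
  probe: "pjgn" -> "ngjp" -> "ngjp" -> "NGJP"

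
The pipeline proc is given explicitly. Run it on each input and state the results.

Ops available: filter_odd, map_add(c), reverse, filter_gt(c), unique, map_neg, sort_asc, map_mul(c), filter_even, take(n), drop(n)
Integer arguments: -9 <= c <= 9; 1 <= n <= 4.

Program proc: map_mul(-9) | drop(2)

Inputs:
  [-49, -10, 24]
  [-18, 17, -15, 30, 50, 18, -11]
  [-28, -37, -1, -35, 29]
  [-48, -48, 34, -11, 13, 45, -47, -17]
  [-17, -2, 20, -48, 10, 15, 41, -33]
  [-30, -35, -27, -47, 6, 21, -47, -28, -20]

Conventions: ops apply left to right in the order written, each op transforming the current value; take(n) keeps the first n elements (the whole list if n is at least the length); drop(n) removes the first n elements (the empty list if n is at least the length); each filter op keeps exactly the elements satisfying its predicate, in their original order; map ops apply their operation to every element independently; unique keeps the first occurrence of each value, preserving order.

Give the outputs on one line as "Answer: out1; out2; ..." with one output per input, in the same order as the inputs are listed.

[-216]; [135, -270, -450, -162, 99]; [9, 315, -261]; [-306, 99, -117, -405, 423, 153]; [-180, 432, -90, -135, -369, 297]; [243, 423, -54, -189, 423, 252, 180]

Execution, op by op:
  [-49, -10, 24] -> [441, 90, -216] -> [-216]
  [-18, 17, -15, 30, 50, 18, -11] -> [162, -153, 135, -270, -450, -162, 99] -> [135, -270, -450, -162, 99]
  [-28, -37, -1, -35, 29] -> [252, 333, 9, 315, -261] -> [9, 315, -261]
  [-48, -48, 34, -11, 13, 45, -47, -17] -> [432, 432, -306, 99, -117, -405, 423, 153] -> [-306, 99, -117, -405, 423, 153]
  [-17, -2, 20, -48, 10, 15, 41, -33] -> [153, 18, -180, 432, -90, -135, -369, 297] -> [-180, 432, -90, -135, -369, 297]
  [-30, -35, -27, -47, 6, 21, -47, -28, -20] -> [270, 315, 243, 423, -54, -189, 423, 252, 180] -> [243, 423, -54, -189, 423, 252, 180]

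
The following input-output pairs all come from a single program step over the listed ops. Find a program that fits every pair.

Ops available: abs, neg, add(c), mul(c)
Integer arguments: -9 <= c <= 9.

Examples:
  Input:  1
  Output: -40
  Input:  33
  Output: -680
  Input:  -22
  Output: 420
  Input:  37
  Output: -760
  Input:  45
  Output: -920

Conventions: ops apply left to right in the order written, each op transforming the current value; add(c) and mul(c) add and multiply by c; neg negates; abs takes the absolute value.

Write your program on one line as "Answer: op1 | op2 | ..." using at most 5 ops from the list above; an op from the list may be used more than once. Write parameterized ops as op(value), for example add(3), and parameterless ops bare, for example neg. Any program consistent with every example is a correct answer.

add(1) | mul(-5) | neg | mul(-4)

Check, running the answer program on each example:
  1 -> 2 -> -10 -> 10 -> -40
  33 -> 34 -> -170 -> 170 -> -680
  -22 -> -21 -> 105 -> -105 -> 420
  37 -> 38 -> -190 -> 190 -> -760
  45 -> 46 -> -230 -> 230 -> -920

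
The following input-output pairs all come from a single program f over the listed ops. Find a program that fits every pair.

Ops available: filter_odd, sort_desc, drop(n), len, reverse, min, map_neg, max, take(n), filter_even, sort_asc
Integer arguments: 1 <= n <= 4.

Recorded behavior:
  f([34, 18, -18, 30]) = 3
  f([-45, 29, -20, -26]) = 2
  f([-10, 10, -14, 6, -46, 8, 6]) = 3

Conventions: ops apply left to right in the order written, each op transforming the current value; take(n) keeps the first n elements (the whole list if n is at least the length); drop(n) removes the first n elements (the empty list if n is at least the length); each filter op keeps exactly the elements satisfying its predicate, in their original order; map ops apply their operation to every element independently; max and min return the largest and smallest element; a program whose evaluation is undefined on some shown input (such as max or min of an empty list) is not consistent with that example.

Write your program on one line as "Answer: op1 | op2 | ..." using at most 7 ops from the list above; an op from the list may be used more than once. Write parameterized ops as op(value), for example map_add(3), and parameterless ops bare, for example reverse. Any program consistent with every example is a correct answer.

sort_desc | filter_even | take(3) | map_neg | reverse | len

Check, running the answer program on each example:
  [34, 18, -18, 30] -> [34, 30, 18, -18] -> [34, 30, 18, -18] -> [34, 30, 18] -> [-34, -30, -18] -> [-18, -30, -34] -> 3
  [-45, 29, -20, -26] -> [29, -20, -26, -45] -> [-20, -26] -> [-20, -26] -> [20, 26] -> [26, 20] -> 2
  [-10, 10, -14, 6, -46, 8, 6] -> [10, 8, 6, 6, -10, -14, -46] -> [10, 8, 6, 6, -10, -14, -46] -> [10, 8, 6] -> [-10, -8, -6] -> [-6, -8, -10] -> 3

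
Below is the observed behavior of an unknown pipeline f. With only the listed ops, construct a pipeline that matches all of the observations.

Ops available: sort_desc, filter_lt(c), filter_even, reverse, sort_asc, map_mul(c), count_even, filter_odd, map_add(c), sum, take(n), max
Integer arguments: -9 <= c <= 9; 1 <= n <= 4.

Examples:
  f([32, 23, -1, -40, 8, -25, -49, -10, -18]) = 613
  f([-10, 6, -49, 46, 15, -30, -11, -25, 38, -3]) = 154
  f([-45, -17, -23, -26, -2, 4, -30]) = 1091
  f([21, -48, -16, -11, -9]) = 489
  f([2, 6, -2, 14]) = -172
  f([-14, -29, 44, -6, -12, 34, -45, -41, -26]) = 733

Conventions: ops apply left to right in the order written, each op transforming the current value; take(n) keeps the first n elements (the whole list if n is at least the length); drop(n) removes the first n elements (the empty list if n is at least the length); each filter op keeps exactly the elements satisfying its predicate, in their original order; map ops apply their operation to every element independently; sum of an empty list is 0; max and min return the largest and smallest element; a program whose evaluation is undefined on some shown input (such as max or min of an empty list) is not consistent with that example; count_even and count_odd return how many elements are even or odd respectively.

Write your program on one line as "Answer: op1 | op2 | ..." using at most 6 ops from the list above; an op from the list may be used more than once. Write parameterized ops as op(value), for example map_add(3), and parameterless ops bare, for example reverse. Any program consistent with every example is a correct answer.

sort_desc | map_mul(-8) | sort_desc | map_add(-3) | sum

Check, running the answer program on each example:
  [32, 23, -1, -40, 8, -25, -49, -10, -18] -> [32, 23, 8, -1, -10, -18, -25, -40, -49] -> [-256, -184, -64, 8, 80, 144, 200, 320, 392] -> [392, 320, 200, 144, 80, 8, -64, -184, -256] -> [389, 317, 197, 141, 77, 5, -67, -187, -259] -> 613
  [-10, 6, -49, 46, 15, -30, -11, -25, 38, -3] -> [46, 38, 15, 6, -3, -10, -11, -25, -30, -49] -> [-368, -304, -120, -48, 24, 80, 88, 200, 240, 392] -> [392, 240, 200, 88, 80, 24, -48, -120, -304, -368] -> [389, 237, 197, 85, 77, 21, -51, -123, -307, -371] -> 154
  [-45, -17, -23, -26, -2, 4, -30] -> [4, -2, -17, -23, -26, -30, -45] -> [-32, 16, 136, 184, 208, 240, 360] -> [360, 240, 208, 184, 136, 16, -32] -> [357, 237, 205, 181, 133, 13, -35] -> 1091
  [21, -48, -16, -11, -9] -> [21, -9, -11, -16, -48] -> [-168, 72, 88, 128, 384] -> [384, 128, 88, 72, -168] -> [381, 125, 85, 69, -171] -> 489
  [2, 6, -2, 14] -> [14, 6, 2, -2] -> [-112, -48, -16, 16] -> [16, -16, -48, -112] -> [13, -19, -51, -115] -> -172
  [-14, -29, 44, -6, -12, 34, -45, -41, -26] -> [44, 34, -6, -12, -14, -26, -29, -41, -45] -> [-352, -272, 48, 96, 112, 208, 232, 328, 360] -> [360, 328, 232, 208, 112, 96, 48, -272, -352] -> [357, 325, 229, 205, 109, 93, 45, -275, -355] -> 733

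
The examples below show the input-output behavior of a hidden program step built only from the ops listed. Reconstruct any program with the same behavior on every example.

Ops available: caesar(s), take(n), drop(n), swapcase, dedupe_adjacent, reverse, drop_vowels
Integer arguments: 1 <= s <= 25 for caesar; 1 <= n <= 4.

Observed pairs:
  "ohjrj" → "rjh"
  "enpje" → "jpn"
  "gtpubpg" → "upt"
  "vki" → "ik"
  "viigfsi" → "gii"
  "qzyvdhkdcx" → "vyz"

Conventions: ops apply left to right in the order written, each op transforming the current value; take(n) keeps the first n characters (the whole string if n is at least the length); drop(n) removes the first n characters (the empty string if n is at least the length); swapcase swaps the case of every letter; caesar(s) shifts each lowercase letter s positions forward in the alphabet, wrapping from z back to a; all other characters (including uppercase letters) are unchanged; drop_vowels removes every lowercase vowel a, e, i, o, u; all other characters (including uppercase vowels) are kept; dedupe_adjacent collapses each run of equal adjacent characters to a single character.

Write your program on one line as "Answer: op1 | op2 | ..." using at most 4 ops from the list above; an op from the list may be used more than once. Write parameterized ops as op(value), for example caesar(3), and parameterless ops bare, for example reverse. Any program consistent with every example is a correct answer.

take(4) | drop(1) | reverse

Check, running the answer program on each example:
  "ohjrj" -> "ohjr" -> "hjr" -> "rjh"
  "enpje" -> "enpj" -> "npj" -> "jpn"
  "gtpubpg" -> "gtpu" -> "tpu" -> "upt"
  "vki" -> "vki" -> "ki" -> "ik"
  "viigfsi" -> "viig" -> "iig" -> "gii"
  "qzyvdhkdcx" -> "qzyv" -> "zyv" -> "vyz"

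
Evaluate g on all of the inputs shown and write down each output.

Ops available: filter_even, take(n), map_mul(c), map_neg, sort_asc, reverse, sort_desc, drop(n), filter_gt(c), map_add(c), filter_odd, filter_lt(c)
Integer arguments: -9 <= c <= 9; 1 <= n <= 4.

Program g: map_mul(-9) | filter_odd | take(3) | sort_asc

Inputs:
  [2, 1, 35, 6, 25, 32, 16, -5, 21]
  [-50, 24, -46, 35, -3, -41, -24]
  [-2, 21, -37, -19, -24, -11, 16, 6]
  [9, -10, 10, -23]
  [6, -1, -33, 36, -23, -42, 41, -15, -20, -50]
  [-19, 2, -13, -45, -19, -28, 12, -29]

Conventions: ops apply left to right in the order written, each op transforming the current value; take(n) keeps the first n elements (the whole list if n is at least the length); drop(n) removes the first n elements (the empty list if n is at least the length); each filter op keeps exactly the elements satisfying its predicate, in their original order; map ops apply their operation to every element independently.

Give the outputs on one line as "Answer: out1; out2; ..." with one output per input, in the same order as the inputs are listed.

[-315, -225, -9]; [-315, 27, 369]; [-189, 171, 333]; [-81, 207]; [9, 207, 297]; [117, 171, 405]

Execution, op by op:
  [2, 1, 35, 6, 25, 32, 16, -5, 21] -> [-18, -9, -315, -54, -225, -288, -144, 45, -189] -> [-9, -315, -225, 45, -189] -> [-9, -315, -225] -> [-315, -225, -9]
  [-50, 24, -46, 35, -3, -41, -24] -> [450, -216, 414, -315, 27, 369, 216] -> [-315, 27, 369] -> [-315, 27, 369] -> [-315, 27, 369]
  [-2, 21, -37, -19, -24, -11, 16, 6] -> [18, -189, 333, 171, 216, 99, -144, -54] -> [-189, 333, 171, 99] -> [-189, 333, 171] -> [-189, 171, 333]
  [9, -10, 10, -23] -> [-81, 90, -90, 207] -> [-81, 207] -> [-81, 207] -> [-81, 207]
  [6, -1, -33, 36, -23, -42, 41, -15, -20, -50] -> [-54, 9, 297, -324, 207, 378, -369, 135, 180, 450] -> [9, 297, 207, -369, 135] -> [9, 297, 207] -> [9, 207, 297]
  [-19, 2, -13, -45, -19, -28, 12, -29] -> [171, -18, 117, 405, 171, 252, -108, 261] -> [171, 117, 405, 171, 261] -> [171, 117, 405] -> [117, 171, 405]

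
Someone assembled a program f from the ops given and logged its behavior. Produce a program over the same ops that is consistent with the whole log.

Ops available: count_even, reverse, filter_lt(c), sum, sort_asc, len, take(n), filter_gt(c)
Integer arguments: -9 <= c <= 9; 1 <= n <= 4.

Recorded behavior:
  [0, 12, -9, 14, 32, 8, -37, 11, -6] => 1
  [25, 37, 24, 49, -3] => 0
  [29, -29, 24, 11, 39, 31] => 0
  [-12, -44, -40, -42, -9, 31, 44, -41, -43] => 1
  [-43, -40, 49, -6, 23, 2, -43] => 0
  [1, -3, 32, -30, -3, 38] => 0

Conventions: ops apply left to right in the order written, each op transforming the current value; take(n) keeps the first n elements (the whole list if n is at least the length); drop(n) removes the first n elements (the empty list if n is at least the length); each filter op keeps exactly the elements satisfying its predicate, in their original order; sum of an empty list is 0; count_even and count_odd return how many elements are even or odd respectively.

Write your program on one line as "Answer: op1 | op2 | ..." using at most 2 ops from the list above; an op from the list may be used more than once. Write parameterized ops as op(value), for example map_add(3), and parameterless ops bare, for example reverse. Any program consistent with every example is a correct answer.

take(1) | count_even

Check, running the answer program on each example:
  [0, 12, -9, 14, 32, 8, -37, 11, -6] -> [0] -> 1
  [25, 37, 24, 49, -3] -> [25] -> 0
  [29, -29, 24, 11, 39, 31] -> [29] -> 0
  [-12, -44, -40, -42, -9, 31, 44, -41, -43] -> [-12] -> 1
  [-43, -40, 49, -6, 23, 2, -43] -> [-43] -> 0
  [1, -3, 32, -30, -3, 38] -> [1] -> 0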